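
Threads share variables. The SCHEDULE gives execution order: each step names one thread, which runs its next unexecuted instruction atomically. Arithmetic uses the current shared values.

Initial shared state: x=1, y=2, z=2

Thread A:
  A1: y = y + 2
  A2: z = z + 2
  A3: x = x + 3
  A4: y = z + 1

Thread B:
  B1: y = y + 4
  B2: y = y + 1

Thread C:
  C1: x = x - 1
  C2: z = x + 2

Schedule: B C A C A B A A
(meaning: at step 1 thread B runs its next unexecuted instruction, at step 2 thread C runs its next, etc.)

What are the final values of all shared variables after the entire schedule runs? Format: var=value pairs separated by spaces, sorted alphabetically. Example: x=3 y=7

Step 1: thread B executes B1 (y = y + 4). Shared: x=1 y=6 z=2. PCs: A@0 B@1 C@0
Step 2: thread C executes C1 (x = x - 1). Shared: x=0 y=6 z=2. PCs: A@0 B@1 C@1
Step 3: thread A executes A1 (y = y + 2). Shared: x=0 y=8 z=2. PCs: A@1 B@1 C@1
Step 4: thread C executes C2 (z = x + 2). Shared: x=0 y=8 z=2. PCs: A@1 B@1 C@2
Step 5: thread A executes A2 (z = z + 2). Shared: x=0 y=8 z=4. PCs: A@2 B@1 C@2
Step 6: thread B executes B2 (y = y + 1). Shared: x=0 y=9 z=4. PCs: A@2 B@2 C@2
Step 7: thread A executes A3 (x = x + 3). Shared: x=3 y=9 z=4. PCs: A@3 B@2 C@2
Step 8: thread A executes A4 (y = z + 1). Shared: x=3 y=5 z=4. PCs: A@4 B@2 C@2

Answer: x=3 y=5 z=4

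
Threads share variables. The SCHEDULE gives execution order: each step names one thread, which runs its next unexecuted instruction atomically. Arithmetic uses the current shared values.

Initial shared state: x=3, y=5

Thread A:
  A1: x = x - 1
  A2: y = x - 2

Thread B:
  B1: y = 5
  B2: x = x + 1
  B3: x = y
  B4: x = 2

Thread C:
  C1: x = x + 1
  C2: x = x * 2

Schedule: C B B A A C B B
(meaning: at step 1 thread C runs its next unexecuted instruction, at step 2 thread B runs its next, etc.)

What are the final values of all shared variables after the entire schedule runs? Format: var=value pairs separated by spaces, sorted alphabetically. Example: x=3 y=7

Answer: x=2 y=2

Derivation:
Step 1: thread C executes C1 (x = x + 1). Shared: x=4 y=5. PCs: A@0 B@0 C@1
Step 2: thread B executes B1 (y = 5). Shared: x=4 y=5. PCs: A@0 B@1 C@1
Step 3: thread B executes B2 (x = x + 1). Shared: x=5 y=5. PCs: A@0 B@2 C@1
Step 4: thread A executes A1 (x = x - 1). Shared: x=4 y=5. PCs: A@1 B@2 C@1
Step 5: thread A executes A2 (y = x - 2). Shared: x=4 y=2. PCs: A@2 B@2 C@1
Step 6: thread C executes C2 (x = x * 2). Shared: x=8 y=2. PCs: A@2 B@2 C@2
Step 7: thread B executes B3 (x = y). Shared: x=2 y=2. PCs: A@2 B@3 C@2
Step 8: thread B executes B4 (x = 2). Shared: x=2 y=2. PCs: A@2 B@4 C@2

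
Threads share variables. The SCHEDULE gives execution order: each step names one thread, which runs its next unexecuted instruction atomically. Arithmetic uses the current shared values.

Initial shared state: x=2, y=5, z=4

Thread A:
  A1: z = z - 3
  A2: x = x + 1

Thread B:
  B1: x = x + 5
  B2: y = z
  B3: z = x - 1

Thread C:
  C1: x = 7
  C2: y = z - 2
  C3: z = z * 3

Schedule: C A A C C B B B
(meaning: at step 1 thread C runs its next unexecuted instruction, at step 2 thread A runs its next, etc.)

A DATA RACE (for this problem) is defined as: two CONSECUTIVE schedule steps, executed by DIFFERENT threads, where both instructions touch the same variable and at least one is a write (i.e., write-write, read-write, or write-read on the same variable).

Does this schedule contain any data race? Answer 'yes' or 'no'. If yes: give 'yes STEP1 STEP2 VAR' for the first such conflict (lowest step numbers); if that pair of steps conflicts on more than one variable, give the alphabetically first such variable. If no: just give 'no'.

Answer: no

Derivation:
Steps 1,2: C(r=-,w=x) vs A(r=z,w=z). No conflict.
Steps 2,3: same thread (A). No race.
Steps 3,4: A(r=x,w=x) vs C(r=z,w=y). No conflict.
Steps 4,5: same thread (C). No race.
Steps 5,6: C(r=z,w=z) vs B(r=x,w=x). No conflict.
Steps 6,7: same thread (B). No race.
Steps 7,8: same thread (B). No race.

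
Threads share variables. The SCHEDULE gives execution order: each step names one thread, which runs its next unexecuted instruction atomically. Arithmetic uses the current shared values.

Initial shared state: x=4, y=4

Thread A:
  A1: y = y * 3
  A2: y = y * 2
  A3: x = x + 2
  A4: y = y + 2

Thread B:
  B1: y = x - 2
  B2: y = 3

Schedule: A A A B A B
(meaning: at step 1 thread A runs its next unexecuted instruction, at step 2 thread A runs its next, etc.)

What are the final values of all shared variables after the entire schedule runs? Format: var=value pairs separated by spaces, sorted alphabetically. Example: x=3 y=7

Step 1: thread A executes A1 (y = y * 3). Shared: x=4 y=12. PCs: A@1 B@0
Step 2: thread A executes A2 (y = y * 2). Shared: x=4 y=24. PCs: A@2 B@0
Step 3: thread A executes A3 (x = x + 2). Shared: x=6 y=24. PCs: A@3 B@0
Step 4: thread B executes B1 (y = x - 2). Shared: x=6 y=4. PCs: A@3 B@1
Step 5: thread A executes A4 (y = y + 2). Shared: x=6 y=6. PCs: A@4 B@1
Step 6: thread B executes B2 (y = 3). Shared: x=6 y=3. PCs: A@4 B@2

Answer: x=6 y=3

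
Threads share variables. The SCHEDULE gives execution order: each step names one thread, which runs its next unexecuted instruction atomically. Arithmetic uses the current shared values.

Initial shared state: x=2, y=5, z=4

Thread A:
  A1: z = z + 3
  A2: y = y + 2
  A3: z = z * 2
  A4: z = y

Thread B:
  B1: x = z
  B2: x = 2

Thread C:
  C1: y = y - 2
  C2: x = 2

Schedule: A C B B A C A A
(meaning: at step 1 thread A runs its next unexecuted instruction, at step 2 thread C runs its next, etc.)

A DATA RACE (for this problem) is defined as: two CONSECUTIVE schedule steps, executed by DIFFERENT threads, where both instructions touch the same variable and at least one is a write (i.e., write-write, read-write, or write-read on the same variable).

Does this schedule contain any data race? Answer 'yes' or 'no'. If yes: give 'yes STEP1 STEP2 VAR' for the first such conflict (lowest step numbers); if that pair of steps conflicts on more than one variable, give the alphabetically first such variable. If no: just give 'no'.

Steps 1,2: A(r=z,w=z) vs C(r=y,w=y). No conflict.
Steps 2,3: C(r=y,w=y) vs B(r=z,w=x). No conflict.
Steps 3,4: same thread (B). No race.
Steps 4,5: B(r=-,w=x) vs A(r=y,w=y). No conflict.
Steps 5,6: A(r=y,w=y) vs C(r=-,w=x). No conflict.
Steps 6,7: C(r=-,w=x) vs A(r=z,w=z). No conflict.
Steps 7,8: same thread (A). No race.

Answer: no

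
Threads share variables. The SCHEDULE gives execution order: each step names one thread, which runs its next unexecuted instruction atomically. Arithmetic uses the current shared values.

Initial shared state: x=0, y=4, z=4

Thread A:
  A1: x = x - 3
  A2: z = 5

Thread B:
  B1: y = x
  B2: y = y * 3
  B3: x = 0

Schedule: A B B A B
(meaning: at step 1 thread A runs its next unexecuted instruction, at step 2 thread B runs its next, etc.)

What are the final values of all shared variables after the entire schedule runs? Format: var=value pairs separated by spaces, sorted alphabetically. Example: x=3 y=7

Step 1: thread A executes A1 (x = x - 3). Shared: x=-3 y=4 z=4. PCs: A@1 B@0
Step 2: thread B executes B1 (y = x). Shared: x=-3 y=-3 z=4. PCs: A@1 B@1
Step 3: thread B executes B2 (y = y * 3). Shared: x=-3 y=-9 z=4. PCs: A@1 B@2
Step 4: thread A executes A2 (z = 5). Shared: x=-3 y=-9 z=5. PCs: A@2 B@2
Step 5: thread B executes B3 (x = 0). Shared: x=0 y=-9 z=5. PCs: A@2 B@3

Answer: x=0 y=-9 z=5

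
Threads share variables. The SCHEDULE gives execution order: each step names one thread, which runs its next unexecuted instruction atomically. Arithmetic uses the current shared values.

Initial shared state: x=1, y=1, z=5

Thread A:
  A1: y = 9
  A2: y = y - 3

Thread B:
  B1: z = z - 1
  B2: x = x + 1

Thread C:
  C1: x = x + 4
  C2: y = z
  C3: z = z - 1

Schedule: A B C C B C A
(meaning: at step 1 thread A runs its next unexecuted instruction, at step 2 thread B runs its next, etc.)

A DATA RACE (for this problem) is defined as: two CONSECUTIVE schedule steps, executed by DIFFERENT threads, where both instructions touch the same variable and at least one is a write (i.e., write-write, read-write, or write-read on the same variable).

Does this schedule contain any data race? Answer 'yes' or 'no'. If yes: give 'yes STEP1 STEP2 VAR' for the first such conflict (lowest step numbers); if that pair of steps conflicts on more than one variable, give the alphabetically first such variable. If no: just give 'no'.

Answer: no

Derivation:
Steps 1,2: A(r=-,w=y) vs B(r=z,w=z). No conflict.
Steps 2,3: B(r=z,w=z) vs C(r=x,w=x). No conflict.
Steps 3,4: same thread (C). No race.
Steps 4,5: C(r=z,w=y) vs B(r=x,w=x). No conflict.
Steps 5,6: B(r=x,w=x) vs C(r=z,w=z). No conflict.
Steps 6,7: C(r=z,w=z) vs A(r=y,w=y). No conflict.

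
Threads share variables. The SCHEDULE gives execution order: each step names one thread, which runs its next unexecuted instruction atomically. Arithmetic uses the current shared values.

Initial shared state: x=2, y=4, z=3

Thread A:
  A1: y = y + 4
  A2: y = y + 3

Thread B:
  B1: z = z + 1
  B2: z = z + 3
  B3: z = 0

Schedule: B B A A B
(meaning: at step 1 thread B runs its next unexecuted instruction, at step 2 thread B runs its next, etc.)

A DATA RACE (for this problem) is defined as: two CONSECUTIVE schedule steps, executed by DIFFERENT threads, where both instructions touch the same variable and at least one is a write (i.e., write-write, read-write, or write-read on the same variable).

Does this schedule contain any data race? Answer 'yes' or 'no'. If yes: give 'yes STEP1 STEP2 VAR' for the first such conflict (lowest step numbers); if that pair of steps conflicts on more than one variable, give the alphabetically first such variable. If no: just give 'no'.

Answer: no

Derivation:
Steps 1,2: same thread (B). No race.
Steps 2,3: B(r=z,w=z) vs A(r=y,w=y). No conflict.
Steps 3,4: same thread (A). No race.
Steps 4,5: A(r=y,w=y) vs B(r=-,w=z). No conflict.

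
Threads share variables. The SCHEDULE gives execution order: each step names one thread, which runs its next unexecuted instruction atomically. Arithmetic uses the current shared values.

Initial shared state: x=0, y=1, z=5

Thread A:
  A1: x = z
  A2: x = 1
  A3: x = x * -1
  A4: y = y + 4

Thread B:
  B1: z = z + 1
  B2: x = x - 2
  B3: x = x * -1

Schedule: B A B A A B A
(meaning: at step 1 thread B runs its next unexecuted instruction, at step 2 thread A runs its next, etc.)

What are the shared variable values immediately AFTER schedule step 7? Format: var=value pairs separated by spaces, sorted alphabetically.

Answer: x=1 y=5 z=6

Derivation:
Step 1: thread B executes B1 (z = z + 1). Shared: x=0 y=1 z=6. PCs: A@0 B@1
Step 2: thread A executes A1 (x = z). Shared: x=6 y=1 z=6. PCs: A@1 B@1
Step 3: thread B executes B2 (x = x - 2). Shared: x=4 y=1 z=6. PCs: A@1 B@2
Step 4: thread A executes A2 (x = 1). Shared: x=1 y=1 z=6. PCs: A@2 B@2
Step 5: thread A executes A3 (x = x * -1). Shared: x=-1 y=1 z=6. PCs: A@3 B@2
Step 6: thread B executes B3 (x = x * -1). Shared: x=1 y=1 z=6. PCs: A@3 B@3
Step 7: thread A executes A4 (y = y + 4). Shared: x=1 y=5 z=6. PCs: A@4 B@3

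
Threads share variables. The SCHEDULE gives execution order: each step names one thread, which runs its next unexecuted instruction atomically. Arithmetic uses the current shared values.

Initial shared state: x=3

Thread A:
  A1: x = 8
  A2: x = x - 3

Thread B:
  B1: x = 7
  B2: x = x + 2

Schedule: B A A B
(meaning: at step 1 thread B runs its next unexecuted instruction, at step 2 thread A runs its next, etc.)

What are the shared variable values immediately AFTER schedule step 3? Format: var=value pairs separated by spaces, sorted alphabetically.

Answer: x=5

Derivation:
Step 1: thread B executes B1 (x = 7). Shared: x=7. PCs: A@0 B@1
Step 2: thread A executes A1 (x = 8). Shared: x=8. PCs: A@1 B@1
Step 3: thread A executes A2 (x = x - 3). Shared: x=5. PCs: A@2 B@1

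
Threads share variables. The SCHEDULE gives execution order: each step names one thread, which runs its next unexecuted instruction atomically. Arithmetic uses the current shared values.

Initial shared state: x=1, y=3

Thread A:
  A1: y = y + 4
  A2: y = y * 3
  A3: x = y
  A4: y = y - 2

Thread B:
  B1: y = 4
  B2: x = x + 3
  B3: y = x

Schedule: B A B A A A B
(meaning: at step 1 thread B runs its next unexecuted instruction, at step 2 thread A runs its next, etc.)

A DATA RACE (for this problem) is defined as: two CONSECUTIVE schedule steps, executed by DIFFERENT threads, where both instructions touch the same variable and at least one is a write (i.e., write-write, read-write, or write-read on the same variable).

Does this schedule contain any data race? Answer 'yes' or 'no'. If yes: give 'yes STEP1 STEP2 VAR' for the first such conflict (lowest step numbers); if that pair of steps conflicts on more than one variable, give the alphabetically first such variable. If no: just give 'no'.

Answer: yes 1 2 y

Derivation:
Steps 1,2: B(y = 4) vs A(y = y + 4). RACE on y (W-W).
Steps 2,3: A(r=y,w=y) vs B(r=x,w=x). No conflict.
Steps 3,4: B(r=x,w=x) vs A(r=y,w=y). No conflict.
Steps 4,5: same thread (A). No race.
Steps 5,6: same thread (A). No race.
Steps 6,7: A(y = y - 2) vs B(y = x). RACE on y (W-W).
First conflict at steps 1,2.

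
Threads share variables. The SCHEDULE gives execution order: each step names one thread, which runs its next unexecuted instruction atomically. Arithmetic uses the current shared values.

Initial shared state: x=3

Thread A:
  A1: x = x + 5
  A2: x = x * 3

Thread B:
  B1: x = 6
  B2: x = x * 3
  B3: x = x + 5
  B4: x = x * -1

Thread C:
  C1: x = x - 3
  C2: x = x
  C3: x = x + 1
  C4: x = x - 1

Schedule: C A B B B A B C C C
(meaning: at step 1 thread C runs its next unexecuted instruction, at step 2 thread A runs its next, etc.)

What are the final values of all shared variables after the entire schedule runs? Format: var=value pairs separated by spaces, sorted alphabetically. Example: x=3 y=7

Step 1: thread C executes C1 (x = x - 3). Shared: x=0. PCs: A@0 B@0 C@1
Step 2: thread A executes A1 (x = x + 5). Shared: x=5. PCs: A@1 B@0 C@1
Step 3: thread B executes B1 (x = 6). Shared: x=6. PCs: A@1 B@1 C@1
Step 4: thread B executes B2 (x = x * 3). Shared: x=18. PCs: A@1 B@2 C@1
Step 5: thread B executes B3 (x = x + 5). Shared: x=23. PCs: A@1 B@3 C@1
Step 6: thread A executes A2 (x = x * 3). Shared: x=69. PCs: A@2 B@3 C@1
Step 7: thread B executes B4 (x = x * -1). Shared: x=-69. PCs: A@2 B@4 C@1
Step 8: thread C executes C2 (x = x). Shared: x=-69. PCs: A@2 B@4 C@2
Step 9: thread C executes C3 (x = x + 1). Shared: x=-68. PCs: A@2 B@4 C@3
Step 10: thread C executes C4 (x = x - 1). Shared: x=-69. PCs: A@2 B@4 C@4

Answer: x=-69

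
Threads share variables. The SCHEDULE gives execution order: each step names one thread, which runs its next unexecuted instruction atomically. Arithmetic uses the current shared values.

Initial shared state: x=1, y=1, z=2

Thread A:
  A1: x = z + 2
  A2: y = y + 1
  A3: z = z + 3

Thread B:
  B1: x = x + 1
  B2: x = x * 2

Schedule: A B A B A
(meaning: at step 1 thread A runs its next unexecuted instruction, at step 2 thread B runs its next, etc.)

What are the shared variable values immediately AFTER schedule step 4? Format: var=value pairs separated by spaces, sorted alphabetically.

Step 1: thread A executes A1 (x = z + 2). Shared: x=4 y=1 z=2. PCs: A@1 B@0
Step 2: thread B executes B1 (x = x + 1). Shared: x=5 y=1 z=2. PCs: A@1 B@1
Step 3: thread A executes A2 (y = y + 1). Shared: x=5 y=2 z=2. PCs: A@2 B@1
Step 4: thread B executes B2 (x = x * 2). Shared: x=10 y=2 z=2. PCs: A@2 B@2

Answer: x=10 y=2 z=2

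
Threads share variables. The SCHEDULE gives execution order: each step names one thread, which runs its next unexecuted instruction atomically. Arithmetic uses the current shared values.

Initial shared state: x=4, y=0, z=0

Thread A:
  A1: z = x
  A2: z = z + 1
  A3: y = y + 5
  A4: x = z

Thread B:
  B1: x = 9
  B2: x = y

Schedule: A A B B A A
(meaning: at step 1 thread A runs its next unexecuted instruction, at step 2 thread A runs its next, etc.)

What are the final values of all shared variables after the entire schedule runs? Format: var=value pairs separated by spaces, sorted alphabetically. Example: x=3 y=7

Step 1: thread A executes A1 (z = x). Shared: x=4 y=0 z=4. PCs: A@1 B@0
Step 2: thread A executes A2 (z = z + 1). Shared: x=4 y=0 z=5. PCs: A@2 B@0
Step 3: thread B executes B1 (x = 9). Shared: x=9 y=0 z=5. PCs: A@2 B@1
Step 4: thread B executes B2 (x = y). Shared: x=0 y=0 z=5. PCs: A@2 B@2
Step 5: thread A executes A3 (y = y + 5). Shared: x=0 y=5 z=5. PCs: A@3 B@2
Step 6: thread A executes A4 (x = z). Shared: x=5 y=5 z=5. PCs: A@4 B@2

Answer: x=5 y=5 z=5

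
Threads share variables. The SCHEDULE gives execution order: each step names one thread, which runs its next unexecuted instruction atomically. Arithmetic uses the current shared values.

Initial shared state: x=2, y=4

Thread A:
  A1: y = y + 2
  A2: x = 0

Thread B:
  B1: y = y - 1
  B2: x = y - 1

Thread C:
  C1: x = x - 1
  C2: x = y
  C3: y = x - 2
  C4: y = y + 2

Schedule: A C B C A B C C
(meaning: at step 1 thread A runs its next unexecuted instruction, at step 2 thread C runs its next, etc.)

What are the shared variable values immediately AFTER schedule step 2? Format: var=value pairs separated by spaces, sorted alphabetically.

Answer: x=1 y=6

Derivation:
Step 1: thread A executes A1 (y = y + 2). Shared: x=2 y=6. PCs: A@1 B@0 C@0
Step 2: thread C executes C1 (x = x - 1). Shared: x=1 y=6. PCs: A@1 B@0 C@1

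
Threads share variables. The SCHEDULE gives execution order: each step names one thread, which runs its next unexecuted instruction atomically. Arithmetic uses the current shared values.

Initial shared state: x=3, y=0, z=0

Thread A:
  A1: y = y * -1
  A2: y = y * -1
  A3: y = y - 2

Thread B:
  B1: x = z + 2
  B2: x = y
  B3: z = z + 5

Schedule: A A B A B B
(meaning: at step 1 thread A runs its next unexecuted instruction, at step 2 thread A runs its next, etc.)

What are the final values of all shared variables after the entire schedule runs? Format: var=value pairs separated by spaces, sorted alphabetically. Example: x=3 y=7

Answer: x=-2 y=-2 z=5

Derivation:
Step 1: thread A executes A1 (y = y * -1). Shared: x=3 y=0 z=0. PCs: A@1 B@0
Step 2: thread A executes A2 (y = y * -1). Shared: x=3 y=0 z=0. PCs: A@2 B@0
Step 3: thread B executes B1 (x = z + 2). Shared: x=2 y=0 z=0. PCs: A@2 B@1
Step 4: thread A executes A3 (y = y - 2). Shared: x=2 y=-2 z=0. PCs: A@3 B@1
Step 5: thread B executes B2 (x = y). Shared: x=-2 y=-2 z=0. PCs: A@3 B@2
Step 6: thread B executes B3 (z = z + 5). Shared: x=-2 y=-2 z=5. PCs: A@3 B@3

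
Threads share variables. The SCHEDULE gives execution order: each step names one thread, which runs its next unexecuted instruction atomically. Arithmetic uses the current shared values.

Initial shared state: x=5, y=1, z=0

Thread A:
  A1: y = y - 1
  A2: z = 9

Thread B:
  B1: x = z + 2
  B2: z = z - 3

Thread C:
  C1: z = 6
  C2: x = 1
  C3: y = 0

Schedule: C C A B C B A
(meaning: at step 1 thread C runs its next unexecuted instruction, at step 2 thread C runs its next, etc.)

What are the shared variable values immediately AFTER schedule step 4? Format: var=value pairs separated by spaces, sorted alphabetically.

Step 1: thread C executes C1 (z = 6). Shared: x=5 y=1 z=6. PCs: A@0 B@0 C@1
Step 2: thread C executes C2 (x = 1). Shared: x=1 y=1 z=6. PCs: A@0 B@0 C@2
Step 3: thread A executes A1 (y = y - 1). Shared: x=1 y=0 z=6. PCs: A@1 B@0 C@2
Step 4: thread B executes B1 (x = z + 2). Shared: x=8 y=0 z=6. PCs: A@1 B@1 C@2

Answer: x=8 y=0 z=6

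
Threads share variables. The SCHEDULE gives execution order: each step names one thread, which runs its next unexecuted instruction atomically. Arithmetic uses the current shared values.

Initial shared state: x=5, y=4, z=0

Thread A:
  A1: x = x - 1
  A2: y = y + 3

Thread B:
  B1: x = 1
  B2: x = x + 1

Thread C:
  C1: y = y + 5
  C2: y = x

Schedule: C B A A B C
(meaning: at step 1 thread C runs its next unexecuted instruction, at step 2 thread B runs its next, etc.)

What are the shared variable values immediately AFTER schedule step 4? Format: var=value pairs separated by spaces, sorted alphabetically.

Step 1: thread C executes C1 (y = y + 5). Shared: x=5 y=9 z=0. PCs: A@0 B@0 C@1
Step 2: thread B executes B1 (x = 1). Shared: x=1 y=9 z=0. PCs: A@0 B@1 C@1
Step 3: thread A executes A1 (x = x - 1). Shared: x=0 y=9 z=0. PCs: A@1 B@1 C@1
Step 4: thread A executes A2 (y = y + 3). Shared: x=0 y=12 z=0. PCs: A@2 B@1 C@1

Answer: x=0 y=12 z=0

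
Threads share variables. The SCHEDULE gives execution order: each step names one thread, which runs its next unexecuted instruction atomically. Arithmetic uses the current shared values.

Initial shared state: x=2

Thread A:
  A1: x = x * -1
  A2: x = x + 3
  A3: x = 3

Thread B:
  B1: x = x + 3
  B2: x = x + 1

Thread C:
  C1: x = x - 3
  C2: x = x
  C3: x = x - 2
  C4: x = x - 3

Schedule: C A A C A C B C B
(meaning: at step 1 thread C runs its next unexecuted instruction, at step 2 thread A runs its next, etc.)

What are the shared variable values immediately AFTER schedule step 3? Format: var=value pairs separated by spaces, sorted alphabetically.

Answer: x=4

Derivation:
Step 1: thread C executes C1 (x = x - 3). Shared: x=-1. PCs: A@0 B@0 C@1
Step 2: thread A executes A1 (x = x * -1). Shared: x=1. PCs: A@1 B@0 C@1
Step 3: thread A executes A2 (x = x + 3). Shared: x=4. PCs: A@2 B@0 C@1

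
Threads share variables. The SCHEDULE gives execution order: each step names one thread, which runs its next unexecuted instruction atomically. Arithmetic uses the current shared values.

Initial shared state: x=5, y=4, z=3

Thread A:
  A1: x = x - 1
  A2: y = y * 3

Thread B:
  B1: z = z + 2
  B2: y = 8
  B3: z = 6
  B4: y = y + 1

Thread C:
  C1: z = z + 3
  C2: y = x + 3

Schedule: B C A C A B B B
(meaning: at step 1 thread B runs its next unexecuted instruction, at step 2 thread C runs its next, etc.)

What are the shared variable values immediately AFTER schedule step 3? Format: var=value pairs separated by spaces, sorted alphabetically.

Answer: x=4 y=4 z=8

Derivation:
Step 1: thread B executes B1 (z = z + 2). Shared: x=5 y=4 z=5. PCs: A@0 B@1 C@0
Step 2: thread C executes C1 (z = z + 3). Shared: x=5 y=4 z=8. PCs: A@0 B@1 C@1
Step 3: thread A executes A1 (x = x - 1). Shared: x=4 y=4 z=8. PCs: A@1 B@1 C@1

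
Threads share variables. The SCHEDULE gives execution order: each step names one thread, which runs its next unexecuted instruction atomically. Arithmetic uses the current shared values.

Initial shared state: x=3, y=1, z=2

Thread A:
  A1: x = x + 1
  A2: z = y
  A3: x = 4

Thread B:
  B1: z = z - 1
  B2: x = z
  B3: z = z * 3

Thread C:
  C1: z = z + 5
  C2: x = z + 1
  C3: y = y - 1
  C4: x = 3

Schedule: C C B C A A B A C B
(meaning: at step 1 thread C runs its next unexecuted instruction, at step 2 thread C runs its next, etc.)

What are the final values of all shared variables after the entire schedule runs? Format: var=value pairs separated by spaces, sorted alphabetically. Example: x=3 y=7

Answer: x=3 y=0 z=0

Derivation:
Step 1: thread C executes C1 (z = z + 5). Shared: x=3 y=1 z=7. PCs: A@0 B@0 C@1
Step 2: thread C executes C2 (x = z + 1). Shared: x=8 y=1 z=7. PCs: A@0 B@0 C@2
Step 3: thread B executes B1 (z = z - 1). Shared: x=8 y=1 z=6. PCs: A@0 B@1 C@2
Step 4: thread C executes C3 (y = y - 1). Shared: x=8 y=0 z=6. PCs: A@0 B@1 C@3
Step 5: thread A executes A1 (x = x + 1). Shared: x=9 y=0 z=6. PCs: A@1 B@1 C@3
Step 6: thread A executes A2 (z = y). Shared: x=9 y=0 z=0. PCs: A@2 B@1 C@3
Step 7: thread B executes B2 (x = z). Shared: x=0 y=0 z=0. PCs: A@2 B@2 C@3
Step 8: thread A executes A3 (x = 4). Shared: x=4 y=0 z=0. PCs: A@3 B@2 C@3
Step 9: thread C executes C4 (x = 3). Shared: x=3 y=0 z=0. PCs: A@3 B@2 C@4
Step 10: thread B executes B3 (z = z * 3). Shared: x=3 y=0 z=0. PCs: A@3 B@3 C@4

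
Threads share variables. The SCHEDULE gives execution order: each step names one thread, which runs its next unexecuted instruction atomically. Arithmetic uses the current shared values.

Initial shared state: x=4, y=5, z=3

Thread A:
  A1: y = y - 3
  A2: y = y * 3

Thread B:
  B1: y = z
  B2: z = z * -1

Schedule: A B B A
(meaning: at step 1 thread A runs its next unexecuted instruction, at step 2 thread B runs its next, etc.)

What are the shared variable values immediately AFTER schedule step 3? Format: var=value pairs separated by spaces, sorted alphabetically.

Answer: x=4 y=3 z=-3

Derivation:
Step 1: thread A executes A1 (y = y - 3). Shared: x=4 y=2 z=3. PCs: A@1 B@0
Step 2: thread B executes B1 (y = z). Shared: x=4 y=3 z=3. PCs: A@1 B@1
Step 3: thread B executes B2 (z = z * -1). Shared: x=4 y=3 z=-3. PCs: A@1 B@2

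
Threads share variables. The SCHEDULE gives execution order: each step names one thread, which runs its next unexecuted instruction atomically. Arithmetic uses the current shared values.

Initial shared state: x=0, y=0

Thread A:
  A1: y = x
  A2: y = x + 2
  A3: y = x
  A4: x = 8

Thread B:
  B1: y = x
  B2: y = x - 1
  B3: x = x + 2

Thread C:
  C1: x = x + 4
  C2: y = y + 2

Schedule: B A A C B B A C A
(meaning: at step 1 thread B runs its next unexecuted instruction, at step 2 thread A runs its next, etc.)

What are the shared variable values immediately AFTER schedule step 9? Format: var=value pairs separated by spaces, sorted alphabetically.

Step 1: thread B executes B1 (y = x). Shared: x=0 y=0. PCs: A@0 B@1 C@0
Step 2: thread A executes A1 (y = x). Shared: x=0 y=0. PCs: A@1 B@1 C@0
Step 3: thread A executes A2 (y = x + 2). Shared: x=0 y=2. PCs: A@2 B@1 C@0
Step 4: thread C executes C1 (x = x + 4). Shared: x=4 y=2. PCs: A@2 B@1 C@1
Step 5: thread B executes B2 (y = x - 1). Shared: x=4 y=3. PCs: A@2 B@2 C@1
Step 6: thread B executes B3 (x = x + 2). Shared: x=6 y=3. PCs: A@2 B@3 C@1
Step 7: thread A executes A3 (y = x). Shared: x=6 y=6. PCs: A@3 B@3 C@1
Step 8: thread C executes C2 (y = y + 2). Shared: x=6 y=8. PCs: A@3 B@3 C@2
Step 9: thread A executes A4 (x = 8). Shared: x=8 y=8. PCs: A@4 B@3 C@2

Answer: x=8 y=8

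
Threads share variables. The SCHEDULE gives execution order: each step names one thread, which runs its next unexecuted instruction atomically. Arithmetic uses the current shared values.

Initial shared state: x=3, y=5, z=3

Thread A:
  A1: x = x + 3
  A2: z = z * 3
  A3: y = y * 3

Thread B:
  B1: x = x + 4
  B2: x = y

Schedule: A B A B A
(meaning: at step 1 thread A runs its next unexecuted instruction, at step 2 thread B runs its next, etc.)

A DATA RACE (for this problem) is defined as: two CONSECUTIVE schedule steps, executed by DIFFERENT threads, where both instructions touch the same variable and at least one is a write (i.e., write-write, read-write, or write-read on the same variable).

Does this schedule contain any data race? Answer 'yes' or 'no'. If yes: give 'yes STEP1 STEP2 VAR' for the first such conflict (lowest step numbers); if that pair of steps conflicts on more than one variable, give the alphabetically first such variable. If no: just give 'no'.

Answer: yes 1 2 x

Derivation:
Steps 1,2: A(x = x + 3) vs B(x = x + 4). RACE on x (W-W).
Steps 2,3: B(r=x,w=x) vs A(r=z,w=z). No conflict.
Steps 3,4: A(r=z,w=z) vs B(r=y,w=x). No conflict.
Steps 4,5: B(x = y) vs A(y = y * 3). RACE on y (R-W).
First conflict at steps 1,2.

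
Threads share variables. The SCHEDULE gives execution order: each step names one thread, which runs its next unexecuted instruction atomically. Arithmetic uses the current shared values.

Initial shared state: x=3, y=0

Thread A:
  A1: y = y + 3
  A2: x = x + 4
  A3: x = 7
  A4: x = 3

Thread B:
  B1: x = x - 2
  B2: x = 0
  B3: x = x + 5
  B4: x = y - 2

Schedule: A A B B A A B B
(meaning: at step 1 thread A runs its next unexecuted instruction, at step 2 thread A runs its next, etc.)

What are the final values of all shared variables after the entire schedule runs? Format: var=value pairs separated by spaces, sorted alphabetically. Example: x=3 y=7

Step 1: thread A executes A1 (y = y + 3). Shared: x=3 y=3. PCs: A@1 B@0
Step 2: thread A executes A2 (x = x + 4). Shared: x=7 y=3. PCs: A@2 B@0
Step 3: thread B executes B1 (x = x - 2). Shared: x=5 y=3. PCs: A@2 B@1
Step 4: thread B executes B2 (x = 0). Shared: x=0 y=3. PCs: A@2 B@2
Step 5: thread A executes A3 (x = 7). Shared: x=7 y=3. PCs: A@3 B@2
Step 6: thread A executes A4 (x = 3). Shared: x=3 y=3. PCs: A@4 B@2
Step 7: thread B executes B3 (x = x + 5). Shared: x=8 y=3. PCs: A@4 B@3
Step 8: thread B executes B4 (x = y - 2). Shared: x=1 y=3. PCs: A@4 B@4

Answer: x=1 y=3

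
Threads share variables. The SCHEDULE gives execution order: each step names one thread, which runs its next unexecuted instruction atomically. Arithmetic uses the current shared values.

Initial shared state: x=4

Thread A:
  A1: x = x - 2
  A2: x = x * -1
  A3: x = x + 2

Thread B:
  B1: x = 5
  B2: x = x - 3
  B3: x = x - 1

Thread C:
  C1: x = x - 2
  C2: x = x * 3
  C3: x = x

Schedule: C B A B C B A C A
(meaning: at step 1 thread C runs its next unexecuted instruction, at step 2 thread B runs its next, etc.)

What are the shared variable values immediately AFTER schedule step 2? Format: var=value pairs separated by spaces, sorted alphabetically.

Answer: x=5

Derivation:
Step 1: thread C executes C1 (x = x - 2). Shared: x=2. PCs: A@0 B@0 C@1
Step 2: thread B executes B1 (x = 5). Shared: x=5. PCs: A@0 B@1 C@1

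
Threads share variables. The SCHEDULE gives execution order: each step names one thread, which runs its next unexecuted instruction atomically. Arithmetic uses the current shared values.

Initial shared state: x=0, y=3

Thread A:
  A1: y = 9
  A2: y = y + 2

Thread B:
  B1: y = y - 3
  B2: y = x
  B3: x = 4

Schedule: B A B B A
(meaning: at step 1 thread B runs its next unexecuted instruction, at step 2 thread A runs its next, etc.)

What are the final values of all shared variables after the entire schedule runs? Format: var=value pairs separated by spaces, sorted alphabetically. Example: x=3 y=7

Answer: x=4 y=2

Derivation:
Step 1: thread B executes B1 (y = y - 3). Shared: x=0 y=0. PCs: A@0 B@1
Step 2: thread A executes A1 (y = 9). Shared: x=0 y=9. PCs: A@1 B@1
Step 3: thread B executes B2 (y = x). Shared: x=0 y=0. PCs: A@1 B@2
Step 4: thread B executes B3 (x = 4). Shared: x=4 y=0. PCs: A@1 B@3
Step 5: thread A executes A2 (y = y + 2). Shared: x=4 y=2. PCs: A@2 B@3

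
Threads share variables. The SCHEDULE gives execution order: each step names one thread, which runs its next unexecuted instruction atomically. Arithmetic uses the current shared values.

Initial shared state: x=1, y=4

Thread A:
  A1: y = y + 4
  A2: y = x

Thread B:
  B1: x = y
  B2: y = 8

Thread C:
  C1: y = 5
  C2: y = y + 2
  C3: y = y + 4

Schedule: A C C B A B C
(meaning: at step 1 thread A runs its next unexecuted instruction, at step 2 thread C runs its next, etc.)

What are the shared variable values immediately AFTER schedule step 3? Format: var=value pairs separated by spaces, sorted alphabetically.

Step 1: thread A executes A1 (y = y + 4). Shared: x=1 y=8. PCs: A@1 B@0 C@0
Step 2: thread C executes C1 (y = 5). Shared: x=1 y=5. PCs: A@1 B@0 C@1
Step 3: thread C executes C2 (y = y + 2). Shared: x=1 y=7. PCs: A@1 B@0 C@2

Answer: x=1 y=7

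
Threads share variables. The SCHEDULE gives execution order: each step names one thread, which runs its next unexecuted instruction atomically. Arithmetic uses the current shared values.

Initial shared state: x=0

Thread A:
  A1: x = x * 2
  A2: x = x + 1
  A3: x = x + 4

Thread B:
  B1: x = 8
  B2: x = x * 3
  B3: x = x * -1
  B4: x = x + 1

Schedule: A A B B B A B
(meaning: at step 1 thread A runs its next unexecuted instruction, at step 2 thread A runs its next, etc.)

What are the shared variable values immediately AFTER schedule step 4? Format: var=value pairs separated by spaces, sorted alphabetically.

Step 1: thread A executes A1 (x = x * 2). Shared: x=0. PCs: A@1 B@0
Step 2: thread A executes A2 (x = x + 1). Shared: x=1. PCs: A@2 B@0
Step 3: thread B executes B1 (x = 8). Shared: x=8. PCs: A@2 B@1
Step 4: thread B executes B2 (x = x * 3). Shared: x=24. PCs: A@2 B@2

Answer: x=24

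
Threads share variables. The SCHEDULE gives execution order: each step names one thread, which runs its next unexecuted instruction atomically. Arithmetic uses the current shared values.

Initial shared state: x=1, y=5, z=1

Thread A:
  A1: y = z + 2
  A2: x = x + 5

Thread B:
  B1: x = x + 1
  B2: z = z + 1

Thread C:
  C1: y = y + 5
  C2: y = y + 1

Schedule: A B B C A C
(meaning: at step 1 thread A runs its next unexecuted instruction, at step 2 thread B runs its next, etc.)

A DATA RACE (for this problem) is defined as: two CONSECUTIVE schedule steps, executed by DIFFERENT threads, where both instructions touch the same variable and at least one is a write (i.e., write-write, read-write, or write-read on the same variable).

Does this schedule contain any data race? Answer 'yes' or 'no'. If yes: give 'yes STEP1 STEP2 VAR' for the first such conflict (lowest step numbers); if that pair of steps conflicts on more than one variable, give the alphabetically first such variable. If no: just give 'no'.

Answer: no

Derivation:
Steps 1,2: A(r=z,w=y) vs B(r=x,w=x). No conflict.
Steps 2,3: same thread (B). No race.
Steps 3,4: B(r=z,w=z) vs C(r=y,w=y). No conflict.
Steps 4,5: C(r=y,w=y) vs A(r=x,w=x). No conflict.
Steps 5,6: A(r=x,w=x) vs C(r=y,w=y). No conflict.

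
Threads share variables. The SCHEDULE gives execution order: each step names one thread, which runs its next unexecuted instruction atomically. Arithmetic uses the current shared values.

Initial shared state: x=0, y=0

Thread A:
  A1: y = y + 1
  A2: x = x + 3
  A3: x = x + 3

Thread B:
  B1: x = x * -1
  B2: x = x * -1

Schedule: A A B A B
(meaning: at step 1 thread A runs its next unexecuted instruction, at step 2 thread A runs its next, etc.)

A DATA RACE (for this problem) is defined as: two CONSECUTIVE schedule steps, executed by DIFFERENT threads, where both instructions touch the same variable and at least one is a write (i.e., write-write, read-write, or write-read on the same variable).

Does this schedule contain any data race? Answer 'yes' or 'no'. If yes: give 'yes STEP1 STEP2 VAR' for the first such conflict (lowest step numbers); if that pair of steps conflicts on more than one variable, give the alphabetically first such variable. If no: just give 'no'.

Answer: yes 2 3 x

Derivation:
Steps 1,2: same thread (A). No race.
Steps 2,3: A(x = x + 3) vs B(x = x * -1). RACE on x (W-W).
Steps 3,4: B(x = x * -1) vs A(x = x + 3). RACE on x (W-W).
Steps 4,5: A(x = x + 3) vs B(x = x * -1). RACE on x (W-W).
First conflict at steps 2,3.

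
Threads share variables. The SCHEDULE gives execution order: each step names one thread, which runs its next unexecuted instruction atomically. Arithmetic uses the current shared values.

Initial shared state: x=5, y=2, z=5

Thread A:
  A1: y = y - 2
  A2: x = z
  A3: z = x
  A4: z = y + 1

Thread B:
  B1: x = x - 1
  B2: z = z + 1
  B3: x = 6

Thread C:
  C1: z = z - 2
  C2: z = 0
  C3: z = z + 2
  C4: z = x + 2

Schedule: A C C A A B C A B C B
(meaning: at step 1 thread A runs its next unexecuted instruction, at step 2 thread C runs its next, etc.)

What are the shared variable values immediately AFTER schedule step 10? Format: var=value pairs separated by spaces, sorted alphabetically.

Step 1: thread A executes A1 (y = y - 2). Shared: x=5 y=0 z=5. PCs: A@1 B@0 C@0
Step 2: thread C executes C1 (z = z - 2). Shared: x=5 y=0 z=3. PCs: A@1 B@0 C@1
Step 3: thread C executes C2 (z = 0). Shared: x=5 y=0 z=0. PCs: A@1 B@0 C@2
Step 4: thread A executes A2 (x = z). Shared: x=0 y=0 z=0. PCs: A@2 B@0 C@2
Step 5: thread A executes A3 (z = x). Shared: x=0 y=0 z=0. PCs: A@3 B@0 C@2
Step 6: thread B executes B1 (x = x - 1). Shared: x=-1 y=0 z=0. PCs: A@3 B@1 C@2
Step 7: thread C executes C3 (z = z + 2). Shared: x=-1 y=0 z=2. PCs: A@3 B@1 C@3
Step 8: thread A executes A4 (z = y + 1). Shared: x=-1 y=0 z=1. PCs: A@4 B@1 C@3
Step 9: thread B executes B2 (z = z + 1). Shared: x=-1 y=0 z=2. PCs: A@4 B@2 C@3
Step 10: thread C executes C4 (z = x + 2). Shared: x=-1 y=0 z=1. PCs: A@4 B@2 C@4

Answer: x=-1 y=0 z=1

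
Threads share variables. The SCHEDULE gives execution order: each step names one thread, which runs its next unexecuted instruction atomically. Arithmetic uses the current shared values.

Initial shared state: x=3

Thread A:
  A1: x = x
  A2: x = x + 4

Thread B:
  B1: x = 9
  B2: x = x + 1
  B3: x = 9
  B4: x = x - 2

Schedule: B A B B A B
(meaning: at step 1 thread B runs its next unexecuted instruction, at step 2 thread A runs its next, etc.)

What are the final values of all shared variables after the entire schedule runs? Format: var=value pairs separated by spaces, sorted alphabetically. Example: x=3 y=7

Answer: x=11

Derivation:
Step 1: thread B executes B1 (x = 9). Shared: x=9. PCs: A@0 B@1
Step 2: thread A executes A1 (x = x). Shared: x=9. PCs: A@1 B@1
Step 3: thread B executes B2 (x = x + 1). Shared: x=10. PCs: A@1 B@2
Step 4: thread B executes B3 (x = 9). Shared: x=9. PCs: A@1 B@3
Step 5: thread A executes A2 (x = x + 4). Shared: x=13. PCs: A@2 B@3
Step 6: thread B executes B4 (x = x - 2). Shared: x=11. PCs: A@2 B@4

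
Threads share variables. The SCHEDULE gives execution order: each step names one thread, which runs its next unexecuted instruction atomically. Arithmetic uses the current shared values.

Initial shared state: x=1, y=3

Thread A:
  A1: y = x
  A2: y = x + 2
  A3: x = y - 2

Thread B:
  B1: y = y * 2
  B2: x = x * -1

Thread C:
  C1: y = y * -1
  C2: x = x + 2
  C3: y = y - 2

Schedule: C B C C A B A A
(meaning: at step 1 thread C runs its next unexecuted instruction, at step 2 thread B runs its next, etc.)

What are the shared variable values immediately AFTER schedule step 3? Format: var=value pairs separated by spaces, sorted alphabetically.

Step 1: thread C executes C1 (y = y * -1). Shared: x=1 y=-3. PCs: A@0 B@0 C@1
Step 2: thread B executes B1 (y = y * 2). Shared: x=1 y=-6. PCs: A@0 B@1 C@1
Step 3: thread C executes C2 (x = x + 2). Shared: x=3 y=-6. PCs: A@0 B@1 C@2

Answer: x=3 y=-6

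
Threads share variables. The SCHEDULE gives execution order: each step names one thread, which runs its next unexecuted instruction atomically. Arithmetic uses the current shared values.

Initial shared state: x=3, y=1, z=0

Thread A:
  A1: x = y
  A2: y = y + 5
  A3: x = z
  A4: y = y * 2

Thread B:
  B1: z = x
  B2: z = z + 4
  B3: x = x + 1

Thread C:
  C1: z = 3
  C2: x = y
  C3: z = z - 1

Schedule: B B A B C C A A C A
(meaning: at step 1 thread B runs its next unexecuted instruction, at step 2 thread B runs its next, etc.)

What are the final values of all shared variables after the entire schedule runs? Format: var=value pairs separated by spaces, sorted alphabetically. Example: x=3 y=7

Step 1: thread B executes B1 (z = x). Shared: x=3 y=1 z=3. PCs: A@0 B@1 C@0
Step 2: thread B executes B2 (z = z + 4). Shared: x=3 y=1 z=7. PCs: A@0 B@2 C@0
Step 3: thread A executes A1 (x = y). Shared: x=1 y=1 z=7. PCs: A@1 B@2 C@0
Step 4: thread B executes B3 (x = x + 1). Shared: x=2 y=1 z=7. PCs: A@1 B@3 C@0
Step 5: thread C executes C1 (z = 3). Shared: x=2 y=1 z=3. PCs: A@1 B@3 C@1
Step 6: thread C executes C2 (x = y). Shared: x=1 y=1 z=3. PCs: A@1 B@3 C@2
Step 7: thread A executes A2 (y = y + 5). Shared: x=1 y=6 z=3. PCs: A@2 B@3 C@2
Step 8: thread A executes A3 (x = z). Shared: x=3 y=6 z=3. PCs: A@3 B@3 C@2
Step 9: thread C executes C3 (z = z - 1). Shared: x=3 y=6 z=2. PCs: A@3 B@3 C@3
Step 10: thread A executes A4 (y = y * 2). Shared: x=3 y=12 z=2. PCs: A@4 B@3 C@3

Answer: x=3 y=12 z=2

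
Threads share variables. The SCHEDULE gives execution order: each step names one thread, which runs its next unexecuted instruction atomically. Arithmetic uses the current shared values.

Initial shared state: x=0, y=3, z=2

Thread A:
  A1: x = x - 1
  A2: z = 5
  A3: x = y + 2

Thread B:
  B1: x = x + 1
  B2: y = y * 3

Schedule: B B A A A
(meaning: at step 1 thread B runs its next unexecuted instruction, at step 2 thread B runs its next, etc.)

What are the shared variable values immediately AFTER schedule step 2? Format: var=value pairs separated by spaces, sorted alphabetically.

Step 1: thread B executes B1 (x = x + 1). Shared: x=1 y=3 z=2. PCs: A@0 B@1
Step 2: thread B executes B2 (y = y * 3). Shared: x=1 y=9 z=2. PCs: A@0 B@2

Answer: x=1 y=9 z=2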